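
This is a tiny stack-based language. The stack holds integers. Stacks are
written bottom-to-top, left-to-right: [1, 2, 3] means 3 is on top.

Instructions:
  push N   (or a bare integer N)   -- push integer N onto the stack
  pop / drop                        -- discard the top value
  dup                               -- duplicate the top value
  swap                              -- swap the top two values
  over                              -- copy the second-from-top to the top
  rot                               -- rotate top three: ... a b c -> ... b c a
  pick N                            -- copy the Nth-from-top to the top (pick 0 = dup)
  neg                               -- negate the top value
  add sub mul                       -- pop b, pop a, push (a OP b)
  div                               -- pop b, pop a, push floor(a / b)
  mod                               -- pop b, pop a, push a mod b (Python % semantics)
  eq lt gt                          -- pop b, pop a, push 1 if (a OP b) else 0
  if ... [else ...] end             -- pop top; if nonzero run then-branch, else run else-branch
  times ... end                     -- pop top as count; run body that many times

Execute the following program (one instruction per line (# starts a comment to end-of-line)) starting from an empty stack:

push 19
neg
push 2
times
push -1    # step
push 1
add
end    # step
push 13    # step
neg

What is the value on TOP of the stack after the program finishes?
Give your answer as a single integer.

After 'push 19': [19]
After 'neg': [-19]
After 'push 2': [-19, 2]
After 'times': [-19]
After 'push -1': [-19, -1]
After 'push 1': [-19, -1, 1]
After 'add': [-19, 0]
After 'push -1': [-19, 0, -1]
After 'push 1': [-19, 0, -1, 1]
After 'add': [-19, 0, 0]
After 'push 13': [-19, 0, 0, 13]
After 'neg': [-19, 0, 0, -13]

Answer: -13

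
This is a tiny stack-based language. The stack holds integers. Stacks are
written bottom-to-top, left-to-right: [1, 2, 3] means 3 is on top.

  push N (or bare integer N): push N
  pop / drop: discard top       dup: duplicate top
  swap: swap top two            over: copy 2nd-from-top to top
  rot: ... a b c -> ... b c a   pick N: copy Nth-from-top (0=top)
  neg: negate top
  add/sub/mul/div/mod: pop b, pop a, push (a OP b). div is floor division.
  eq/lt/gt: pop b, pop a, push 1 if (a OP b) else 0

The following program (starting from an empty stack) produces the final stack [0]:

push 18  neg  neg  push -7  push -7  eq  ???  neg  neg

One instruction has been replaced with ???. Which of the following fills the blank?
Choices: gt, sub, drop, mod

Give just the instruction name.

Answer: mod

Derivation:
Stack before ???: [18, 1]
Stack after ???:  [0]
Checking each choice:
  gt: produces [1]
  sub: produces [17]
  drop: produces [18]
  mod: MATCH


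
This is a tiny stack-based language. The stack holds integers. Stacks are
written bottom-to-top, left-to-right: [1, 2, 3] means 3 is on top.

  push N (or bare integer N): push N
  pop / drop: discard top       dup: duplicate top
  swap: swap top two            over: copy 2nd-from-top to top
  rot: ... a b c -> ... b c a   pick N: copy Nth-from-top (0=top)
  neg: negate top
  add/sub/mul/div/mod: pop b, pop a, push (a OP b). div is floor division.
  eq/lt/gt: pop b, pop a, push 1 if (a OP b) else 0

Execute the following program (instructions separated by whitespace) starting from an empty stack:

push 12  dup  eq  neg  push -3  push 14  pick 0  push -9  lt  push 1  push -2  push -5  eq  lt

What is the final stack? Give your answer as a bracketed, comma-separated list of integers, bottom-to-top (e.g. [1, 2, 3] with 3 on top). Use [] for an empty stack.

After 'push 12': [12]
After 'dup': [12, 12]
After 'eq': [1]
After 'neg': [-1]
After 'push -3': [-1, -3]
After 'push 14': [-1, -3, 14]
After 'pick 0': [-1, -3, 14, 14]
After 'push -9': [-1, -3, 14, 14, -9]
After 'lt': [-1, -3, 14, 0]
After 'push 1': [-1, -3, 14, 0, 1]
After 'push -2': [-1, -3, 14, 0, 1, -2]
After 'push -5': [-1, -3, 14, 0, 1, -2, -5]
After 'eq': [-1, -3, 14, 0, 1, 0]
After 'lt': [-1, -3, 14, 0, 0]

Answer: [-1, -3, 14, 0, 0]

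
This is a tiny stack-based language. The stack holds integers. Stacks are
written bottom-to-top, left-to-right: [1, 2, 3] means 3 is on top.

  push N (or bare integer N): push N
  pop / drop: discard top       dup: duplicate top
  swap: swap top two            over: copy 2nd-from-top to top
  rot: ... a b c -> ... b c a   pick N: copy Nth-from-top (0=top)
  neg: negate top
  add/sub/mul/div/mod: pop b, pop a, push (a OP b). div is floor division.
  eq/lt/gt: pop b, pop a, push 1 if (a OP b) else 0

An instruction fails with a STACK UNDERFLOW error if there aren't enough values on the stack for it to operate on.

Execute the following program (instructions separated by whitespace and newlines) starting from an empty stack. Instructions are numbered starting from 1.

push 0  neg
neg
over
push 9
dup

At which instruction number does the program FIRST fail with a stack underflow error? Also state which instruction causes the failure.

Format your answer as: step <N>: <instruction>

Step 1 ('push 0'): stack = [0], depth = 1
Step 2 ('neg'): stack = [0], depth = 1
Step 3 ('neg'): stack = [0], depth = 1
Step 4 ('over'): needs 2 value(s) but depth is 1 — STACK UNDERFLOW

Answer: step 4: over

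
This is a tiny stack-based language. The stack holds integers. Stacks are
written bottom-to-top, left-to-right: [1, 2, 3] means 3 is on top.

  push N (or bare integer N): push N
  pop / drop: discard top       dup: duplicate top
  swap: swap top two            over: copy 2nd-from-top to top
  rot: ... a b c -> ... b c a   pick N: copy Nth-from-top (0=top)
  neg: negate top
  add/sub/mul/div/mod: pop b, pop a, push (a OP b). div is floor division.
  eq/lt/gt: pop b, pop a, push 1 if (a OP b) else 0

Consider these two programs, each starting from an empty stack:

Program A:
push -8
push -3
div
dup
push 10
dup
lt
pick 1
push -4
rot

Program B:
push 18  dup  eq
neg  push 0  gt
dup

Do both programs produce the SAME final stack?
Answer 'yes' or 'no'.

Program A trace:
  After 'push -8': [-8]
  After 'push -3': [-8, -3]
  After 'div': [2]
  After 'dup': [2, 2]
  After 'push 10': [2, 2, 10]
  After 'dup': [2, 2, 10, 10]
  After 'lt': [2, 2, 0]
  After 'pick 1': [2, 2, 0, 2]
  After 'push -4': [2, 2, 0, 2, -4]
  After 'rot': [2, 2, 2, -4, 0]
Program A final stack: [2, 2, 2, -4, 0]

Program B trace:
  After 'push 18': [18]
  After 'dup': [18, 18]
  After 'eq': [1]
  After 'neg': [-1]
  After 'push 0': [-1, 0]
  After 'gt': [0]
  After 'dup': [0, 0]
Program B final stack: [0, 0]
Same: no

Answer: no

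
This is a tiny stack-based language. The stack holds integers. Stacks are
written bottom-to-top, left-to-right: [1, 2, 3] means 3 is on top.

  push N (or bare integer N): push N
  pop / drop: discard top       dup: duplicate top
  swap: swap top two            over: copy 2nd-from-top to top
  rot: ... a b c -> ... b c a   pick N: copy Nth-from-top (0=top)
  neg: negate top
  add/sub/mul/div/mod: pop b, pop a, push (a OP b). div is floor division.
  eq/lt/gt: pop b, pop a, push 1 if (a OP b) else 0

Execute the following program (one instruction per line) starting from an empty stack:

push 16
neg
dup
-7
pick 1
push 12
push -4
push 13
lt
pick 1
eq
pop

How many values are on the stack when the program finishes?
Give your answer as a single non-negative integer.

After 'push 16': stack = [16] (depth 1)
After 'neg': stack = [-16] (depth 1)
After 'dup': stack = [-16, -16] (depth 2)
After 'push -7': stack = [-16, -16, -7] (depth 3)
After 'pick 1': stack = [-16, -16, -7, -16] (depth 4)
After 'push 12': stack = [-16, -16, -7, -16, 12] (depth 5)
After 'push -4': stack = [-16, -16, -7, -16, 12, -4] (depth 6)
After 'push 13': stack = [-16, -16, -7, -16, 12, -4, 13] (depth 7)
After 'lt': stack = [-16, -16, -7, -16, 12, 1] (depth 6)
After 'pick 1': stack = [-16, -16, -7, -16, 12, 1, 12] (depth 7)
After 'eq': stack = [-16, -16, -7, -16, 12, 0] (depth 6)
After 'pop': stack = [-16, -16, -7, -16, 12] (depth 5)

Answer: 5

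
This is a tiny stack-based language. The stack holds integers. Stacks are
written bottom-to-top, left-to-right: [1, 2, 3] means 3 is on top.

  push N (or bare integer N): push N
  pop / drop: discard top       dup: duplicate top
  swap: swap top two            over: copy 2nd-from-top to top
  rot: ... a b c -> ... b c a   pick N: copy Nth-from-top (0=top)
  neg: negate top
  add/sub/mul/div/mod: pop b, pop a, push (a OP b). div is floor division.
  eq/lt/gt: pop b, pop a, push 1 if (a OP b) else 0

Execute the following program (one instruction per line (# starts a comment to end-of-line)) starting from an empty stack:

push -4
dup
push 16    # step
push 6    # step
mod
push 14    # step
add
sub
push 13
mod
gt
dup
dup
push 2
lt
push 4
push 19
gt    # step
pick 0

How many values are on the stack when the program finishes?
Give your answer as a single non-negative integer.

After 'push -4': stack = [-4] (depth 1)
After 'dup': stack = [-4, -4] (depth 2)
After 'push 16': stack = [-4, -4, 16] (depth 3)
After 'push 6': stack = [-4, -4, 16, 6] (depth 4)
After 'mod': stack = [-4, -4, 4] (depth 3)
After 'push 14': stack = [-4, -4, 4, 14] (depth 4)
After 'add': stack = [-4, -4, 18] (depth 3)
After 'sub': stack = [-4, -22] (depth 2)
After 'push 13': stack = [-4, -22, 13] (depth 3)
After 'mod': stack = [-4, 4] (depth 2)
After 'gt': stack = [0] (depth 1)
After 'dup': stack = [0, 0] (depth 2)
After 'dup': stack = [0, 0, 0] (depth 3)
After 'push 2': stack = [0, 0, 0, 2] (depth 4)
After 'lt': stack = [0, 0, 1] (depth 3)
After 'push 4': stack = [0, 0, 1, 4] (depth 4)
After 'push 19': stack = [0, 0, 1, 4, 19] (depth 5)
After 'gt': stack = [0, 0, 1, 0] (depth 4)
After 'pick 0': stack = [0, 0, 1, 0, 0] (depth 5)

Answer: 5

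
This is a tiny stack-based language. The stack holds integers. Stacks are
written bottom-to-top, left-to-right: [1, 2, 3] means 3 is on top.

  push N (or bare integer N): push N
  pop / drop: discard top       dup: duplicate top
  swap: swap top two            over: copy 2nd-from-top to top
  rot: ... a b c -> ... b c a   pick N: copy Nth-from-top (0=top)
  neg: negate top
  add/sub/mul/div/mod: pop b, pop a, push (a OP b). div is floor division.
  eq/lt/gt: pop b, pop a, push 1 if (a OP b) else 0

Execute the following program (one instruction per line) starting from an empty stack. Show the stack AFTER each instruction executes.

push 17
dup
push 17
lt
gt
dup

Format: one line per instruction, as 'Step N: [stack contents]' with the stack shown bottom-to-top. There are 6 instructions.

Step 1: [17]
Step 2: [17, 17]
Step 3: [17, 17, 17]
Step 4: [17, 0]
Step 5: [1]
Step 6: [1, 1]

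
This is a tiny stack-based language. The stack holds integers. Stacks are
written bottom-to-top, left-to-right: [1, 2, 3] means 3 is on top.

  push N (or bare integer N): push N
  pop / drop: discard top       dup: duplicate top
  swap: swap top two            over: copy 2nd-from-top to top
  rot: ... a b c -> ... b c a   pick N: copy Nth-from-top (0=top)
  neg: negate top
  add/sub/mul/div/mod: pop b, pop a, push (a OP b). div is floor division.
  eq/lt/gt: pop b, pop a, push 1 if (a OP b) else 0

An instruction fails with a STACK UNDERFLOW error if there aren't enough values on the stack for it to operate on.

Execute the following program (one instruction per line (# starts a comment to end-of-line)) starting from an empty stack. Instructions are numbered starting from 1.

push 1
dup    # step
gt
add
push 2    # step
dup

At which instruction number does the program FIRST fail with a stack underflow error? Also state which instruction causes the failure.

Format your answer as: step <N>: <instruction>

Answer: step 4: add

Derivation:
Step 1 ('push 1'): stack = [1], depth = 1
Step 2 ('dup'): stack = [1, 1], depth = 2
Step 3 ('gt'): stack = [0], depth = 1
Step 4 ('add'): needs 2 value(s) but depth is 1 — STACK UNDERFLOW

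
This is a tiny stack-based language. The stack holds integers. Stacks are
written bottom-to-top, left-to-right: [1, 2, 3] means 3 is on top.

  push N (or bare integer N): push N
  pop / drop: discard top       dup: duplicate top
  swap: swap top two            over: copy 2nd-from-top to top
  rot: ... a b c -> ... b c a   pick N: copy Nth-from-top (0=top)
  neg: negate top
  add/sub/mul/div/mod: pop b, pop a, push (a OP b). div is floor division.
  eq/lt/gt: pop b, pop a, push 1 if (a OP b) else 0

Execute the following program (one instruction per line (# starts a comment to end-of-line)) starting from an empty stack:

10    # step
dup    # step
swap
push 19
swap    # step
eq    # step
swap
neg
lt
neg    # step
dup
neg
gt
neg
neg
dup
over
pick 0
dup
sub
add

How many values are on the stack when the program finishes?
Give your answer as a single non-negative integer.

Answer: 3

Derivation:
After 'push 10': stack = [10] (depth 1)
After 'dup': stack = [10, 10] (depth 2)
After 'swap': stack = [10, 10] (depth 2)
After 'push 19': stack = [10, 10, 19] (depth 3)
After 'swap': stack = [10, 19, 10] (depth 3)
After 'eq': stack = [10, 0] (depth 2)
After 'swap': stack = [0, 10] (depth 2)
After 'neg': stack = [0, -10] (depth 2)
After 'lt': stack = [0] (depth 1)
After 'neg': stack = [0] (depth 1)
  ...
After 'neg': stack = [0, 0] (depth 2)
After 'gt': stack = [0] (depth 1)
After 'neg': stack = [0] (depth 1)
After 'neg': stack = [0] (depth 1)
After 'dup': stack = [0, 0] (depth 2)
After 'over': stack = [0, 0, 0] (depth 3)
After 'pick 0': stack = [0, 0, 0, 0] (depth 4)
After 'dup': stack = [0, 0, 0, 0, 0] (depth 5)
After 'sub': stack = [0, 0, 0, 0] (depth 4)
After 'add': stack = [0, 0, 0] (depth 3)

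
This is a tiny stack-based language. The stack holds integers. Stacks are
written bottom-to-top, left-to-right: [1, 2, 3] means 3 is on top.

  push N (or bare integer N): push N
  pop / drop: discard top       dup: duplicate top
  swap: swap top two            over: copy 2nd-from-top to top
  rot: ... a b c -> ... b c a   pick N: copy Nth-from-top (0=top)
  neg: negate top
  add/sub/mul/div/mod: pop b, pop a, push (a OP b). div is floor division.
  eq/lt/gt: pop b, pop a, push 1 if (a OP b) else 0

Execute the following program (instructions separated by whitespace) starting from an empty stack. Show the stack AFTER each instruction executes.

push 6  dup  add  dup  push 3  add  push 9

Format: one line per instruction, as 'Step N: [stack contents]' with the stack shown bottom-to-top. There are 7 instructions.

Step 1: [6]
Step 2: [6, 6]
Step 3: [12]
Step 4: [12, 12]
Step 5: [12, 12, 3]
Step 6: [12, 15]
Step 7: [12, 15, 9]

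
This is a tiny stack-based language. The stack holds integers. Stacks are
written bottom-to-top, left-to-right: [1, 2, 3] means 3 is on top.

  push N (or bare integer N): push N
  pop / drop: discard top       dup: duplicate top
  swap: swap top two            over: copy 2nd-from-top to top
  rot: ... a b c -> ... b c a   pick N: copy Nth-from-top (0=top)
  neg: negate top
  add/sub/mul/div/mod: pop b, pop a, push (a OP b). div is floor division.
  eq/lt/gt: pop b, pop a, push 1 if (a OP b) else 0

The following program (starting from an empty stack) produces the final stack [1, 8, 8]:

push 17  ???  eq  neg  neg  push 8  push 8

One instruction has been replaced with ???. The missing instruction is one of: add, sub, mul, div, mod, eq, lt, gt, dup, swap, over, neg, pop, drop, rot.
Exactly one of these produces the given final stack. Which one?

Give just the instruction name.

Answer: dup

Derivation:
Stack before ???: [17]
Stack after ???:  [17, 17]
The instruction that transforms [17] -> [17, 17] is: dup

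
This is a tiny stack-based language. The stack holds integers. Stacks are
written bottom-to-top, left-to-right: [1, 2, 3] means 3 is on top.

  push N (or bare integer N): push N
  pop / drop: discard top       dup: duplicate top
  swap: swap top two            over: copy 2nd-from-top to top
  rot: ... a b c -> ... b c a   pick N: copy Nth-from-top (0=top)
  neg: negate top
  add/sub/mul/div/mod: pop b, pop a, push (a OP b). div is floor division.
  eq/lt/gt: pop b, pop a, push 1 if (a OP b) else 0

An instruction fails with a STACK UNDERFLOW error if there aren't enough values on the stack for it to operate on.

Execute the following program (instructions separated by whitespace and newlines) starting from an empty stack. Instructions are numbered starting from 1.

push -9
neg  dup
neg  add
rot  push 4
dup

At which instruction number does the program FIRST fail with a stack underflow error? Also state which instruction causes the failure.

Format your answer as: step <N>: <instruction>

Answer: step 6: rot

Derivation:
Step 1 ('push -9'): stack = [-9], depth = 1
Step 2 ('neg'): stack = [9], depth = 1
Step 3 ('dup'): stack = [9, 9], depth = 2
Step 4 ('neg'): stack = [9, -9], depth = 2
Step 5 ('add'): stack = [0], depth = 1
Step 6 ('rot'): needs 3 value(s) but depth is 1 — STACK UNDERFLOW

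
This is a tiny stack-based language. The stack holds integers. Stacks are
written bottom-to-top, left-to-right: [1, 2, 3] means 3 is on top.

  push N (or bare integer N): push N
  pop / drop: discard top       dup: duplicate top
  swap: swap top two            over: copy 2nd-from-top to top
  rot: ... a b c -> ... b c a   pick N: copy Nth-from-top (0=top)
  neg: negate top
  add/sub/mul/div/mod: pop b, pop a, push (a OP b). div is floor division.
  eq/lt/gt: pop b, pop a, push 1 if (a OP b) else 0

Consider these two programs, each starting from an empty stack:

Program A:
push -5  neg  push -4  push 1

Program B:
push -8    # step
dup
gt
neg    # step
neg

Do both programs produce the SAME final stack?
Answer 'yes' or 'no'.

Answer: no

Derivation:
Program A trace:
  After 'push -5': [-5]
  After 'neg': [5]
  After 'push -4': [5, -4]
  After 'push 1': [5, -4, 1]
Program A final stack: [5, -4, 1]

Program B trace:
  After 'push -8': [-8]
  After 'dup': [-8, -8]
  After 'gt': [0]
  After 'neg': [0]
  After 'neg': [0]
Program B final stack: [0]
Same: no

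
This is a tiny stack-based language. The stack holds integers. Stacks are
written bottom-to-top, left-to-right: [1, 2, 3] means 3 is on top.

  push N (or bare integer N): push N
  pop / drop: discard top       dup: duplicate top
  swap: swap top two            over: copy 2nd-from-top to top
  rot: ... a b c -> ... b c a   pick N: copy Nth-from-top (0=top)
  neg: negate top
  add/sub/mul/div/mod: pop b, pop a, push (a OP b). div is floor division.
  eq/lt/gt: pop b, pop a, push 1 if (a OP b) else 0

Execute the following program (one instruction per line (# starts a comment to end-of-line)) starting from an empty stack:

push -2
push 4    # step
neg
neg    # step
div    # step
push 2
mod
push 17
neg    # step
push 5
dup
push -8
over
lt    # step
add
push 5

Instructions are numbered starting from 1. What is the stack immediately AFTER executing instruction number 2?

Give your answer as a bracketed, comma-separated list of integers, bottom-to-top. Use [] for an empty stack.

Answer: [-2, 4]

Derivation:
Step 1 ('push -2'): [-2]
Step 2 ('push 4'): [-2, 4]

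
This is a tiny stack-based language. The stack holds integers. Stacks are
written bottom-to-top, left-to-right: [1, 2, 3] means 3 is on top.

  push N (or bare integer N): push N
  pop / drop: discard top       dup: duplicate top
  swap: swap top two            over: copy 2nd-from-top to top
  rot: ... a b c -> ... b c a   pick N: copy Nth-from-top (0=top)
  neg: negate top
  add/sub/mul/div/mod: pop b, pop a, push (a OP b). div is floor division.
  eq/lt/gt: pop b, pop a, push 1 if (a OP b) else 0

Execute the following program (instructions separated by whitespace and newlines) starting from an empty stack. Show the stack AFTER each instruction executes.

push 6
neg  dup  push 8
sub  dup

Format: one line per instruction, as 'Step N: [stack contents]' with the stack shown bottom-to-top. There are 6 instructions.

Step 1: [6]
Step 2: [-6]
Step 3: [-6, -6]
Step 4: [-6, -6, 8]
Step 5: [-6, -14]
Step 6: [-6, -14, -14]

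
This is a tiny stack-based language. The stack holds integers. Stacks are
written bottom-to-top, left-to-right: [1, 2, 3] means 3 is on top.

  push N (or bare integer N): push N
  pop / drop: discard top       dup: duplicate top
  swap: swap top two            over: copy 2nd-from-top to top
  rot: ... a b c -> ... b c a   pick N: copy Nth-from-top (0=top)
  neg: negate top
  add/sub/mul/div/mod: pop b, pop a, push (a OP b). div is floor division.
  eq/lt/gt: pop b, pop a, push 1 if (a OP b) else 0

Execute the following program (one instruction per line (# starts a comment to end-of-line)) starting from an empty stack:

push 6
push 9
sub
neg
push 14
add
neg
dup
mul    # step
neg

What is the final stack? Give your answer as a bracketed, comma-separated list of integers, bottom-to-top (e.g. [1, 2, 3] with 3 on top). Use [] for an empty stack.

Answer: [-289]

Derivation:
After 'push 6': [6]
After 'push 9': [6, 9]
After 'sub': [-3]
After 'neg': [3]
After 'push 14': [3, 14]
After 'add': [17]
After 'neg': [-17]
After 'dup': [-17, -17]
After 'mul': [289]
After 'neg': [-289]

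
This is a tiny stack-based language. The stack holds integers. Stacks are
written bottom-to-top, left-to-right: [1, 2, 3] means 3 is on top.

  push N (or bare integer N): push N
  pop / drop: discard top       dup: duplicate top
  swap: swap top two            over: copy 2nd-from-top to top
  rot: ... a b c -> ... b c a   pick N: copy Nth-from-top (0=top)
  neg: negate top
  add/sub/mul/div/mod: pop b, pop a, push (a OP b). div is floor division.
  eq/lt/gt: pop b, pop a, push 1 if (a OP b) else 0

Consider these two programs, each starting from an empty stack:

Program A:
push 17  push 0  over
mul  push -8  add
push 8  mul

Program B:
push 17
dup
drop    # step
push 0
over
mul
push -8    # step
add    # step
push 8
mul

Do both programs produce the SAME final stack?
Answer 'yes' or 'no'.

Answer: yes

Derivation:
Program A trace:
  After 'push 17': [17]
  After 'push 0': [17, 0]
  After 'over': [17, 0, 17]
  After 'mul': [17, 0]
  After 'push -8': [17, 0, -8]
  After 'add': [17, -8]
  After 'push 8': [17, -8, 8]
  After 'mul': [17, -64]
Program A final stack: [17, -64]

Program B trace:
  After 'push 17': [17]
  After 'dup': [17, 17]
  After 'drop': [17]
  After 'push 0': [17, 0]
  After 'over': [17, 0, 17]
  After 'mul': [17, 0]
  After 'push -8': [17, 0, -8]
  After 'add': [17, -8]
  After 'push 8': [17, -8, 8]
  After 'mul': [17, -64]
Program B final stack: [17, -64]
Same: yes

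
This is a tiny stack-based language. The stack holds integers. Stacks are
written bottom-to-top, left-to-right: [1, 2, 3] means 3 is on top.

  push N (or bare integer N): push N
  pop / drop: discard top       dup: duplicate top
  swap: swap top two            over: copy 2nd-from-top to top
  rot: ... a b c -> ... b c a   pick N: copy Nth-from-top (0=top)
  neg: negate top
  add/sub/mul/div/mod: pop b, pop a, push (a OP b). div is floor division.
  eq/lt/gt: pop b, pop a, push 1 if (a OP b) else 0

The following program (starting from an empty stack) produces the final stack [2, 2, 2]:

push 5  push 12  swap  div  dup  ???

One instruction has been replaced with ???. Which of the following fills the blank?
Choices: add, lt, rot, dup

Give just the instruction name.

Stack before ???: [2, 2]
Stack after ???:  [2, 2, 2]
Checking each choice:
  add: produces [4]
  lt: produces [0]
  rot: stack underflow (need 3, have 2)
  dup: MATCH


Answer: dup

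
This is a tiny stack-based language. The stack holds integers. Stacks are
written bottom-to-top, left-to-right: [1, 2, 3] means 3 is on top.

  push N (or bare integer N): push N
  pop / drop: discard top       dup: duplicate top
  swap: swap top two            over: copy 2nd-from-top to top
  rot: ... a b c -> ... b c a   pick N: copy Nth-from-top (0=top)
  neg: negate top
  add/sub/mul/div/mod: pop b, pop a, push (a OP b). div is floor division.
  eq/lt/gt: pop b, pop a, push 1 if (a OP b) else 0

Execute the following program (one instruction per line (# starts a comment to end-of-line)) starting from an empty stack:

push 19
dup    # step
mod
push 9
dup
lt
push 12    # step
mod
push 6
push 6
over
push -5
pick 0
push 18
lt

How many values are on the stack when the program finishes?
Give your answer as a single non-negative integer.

Answer: 7

Derivation:
After 'push 19': stack = [19] (depth 1)
After 'dup': stack = [19, 19] (depth 2)
After 'mod': stack = [0] (depth 1)
After 'push 9': stack = [0, 9] (depth 2)
After 'dup': stack = [0, 9, 9] (depth 3)
After 'lt': stack = [0, 0] (depth 2)
After 'push 12': stack = [0, 0, 12] (depth 3)
After 'mod': stack = [0, 0] (depth 2)
After 'push 6': stack = [0, 0, 6] (depth 3)
After 'push 6': stack = [0, 0, 6, 6] (depth 4)
After 'over': stack = [0, 0, 6, 6, 6] (depth 5)
After 'push -5': stack = [0, 0, 6, 6, 6, -5] (depth 6)
After 'pick 0': stack = [0, 0, 6, 6, 6, -5, -5] (depth 7)
After 'push 18': stack = [0, 0, 6, 6, 6, -5, -5, 18] (depth 8)
After 'lt': stack = [0, 0, 6, 6, 6, -5, 1] (depth 7)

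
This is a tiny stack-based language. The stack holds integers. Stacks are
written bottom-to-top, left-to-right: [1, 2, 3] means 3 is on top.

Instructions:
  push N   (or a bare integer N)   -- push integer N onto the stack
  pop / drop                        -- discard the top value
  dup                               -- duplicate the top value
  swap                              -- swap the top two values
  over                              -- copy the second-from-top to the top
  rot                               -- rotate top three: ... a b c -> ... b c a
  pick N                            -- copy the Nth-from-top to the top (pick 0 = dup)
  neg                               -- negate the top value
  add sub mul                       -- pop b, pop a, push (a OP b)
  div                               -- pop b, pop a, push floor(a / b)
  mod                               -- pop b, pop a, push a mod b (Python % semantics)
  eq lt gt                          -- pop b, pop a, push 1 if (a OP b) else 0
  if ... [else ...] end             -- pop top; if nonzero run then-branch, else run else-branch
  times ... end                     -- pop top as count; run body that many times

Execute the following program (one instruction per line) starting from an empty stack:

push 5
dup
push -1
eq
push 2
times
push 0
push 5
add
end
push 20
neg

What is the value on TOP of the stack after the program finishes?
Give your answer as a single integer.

After 'push 5': [5]
After 'dup': [5, 5]
After 'push -1': [5, 5, -1]
After 'eq': [5, 0]
After 'push 2': [5, 0, 2]
After 'times': [5, 0]
After 'push 0': [5, 0, 0]
After 'push 5': [5, 0, 0, 5]
After 'add': [5, 0, 5]
After 'push 0': [5, 0, 5, 0]
After 'push 5': [5, 0, 5, 0, 5]
After 'add': [5, 0, 5, 5]
After 'push 20': [5, 0, 5, 5, 20]
After 'neg': [5, 0, 5, 5, -20]

Answer: -20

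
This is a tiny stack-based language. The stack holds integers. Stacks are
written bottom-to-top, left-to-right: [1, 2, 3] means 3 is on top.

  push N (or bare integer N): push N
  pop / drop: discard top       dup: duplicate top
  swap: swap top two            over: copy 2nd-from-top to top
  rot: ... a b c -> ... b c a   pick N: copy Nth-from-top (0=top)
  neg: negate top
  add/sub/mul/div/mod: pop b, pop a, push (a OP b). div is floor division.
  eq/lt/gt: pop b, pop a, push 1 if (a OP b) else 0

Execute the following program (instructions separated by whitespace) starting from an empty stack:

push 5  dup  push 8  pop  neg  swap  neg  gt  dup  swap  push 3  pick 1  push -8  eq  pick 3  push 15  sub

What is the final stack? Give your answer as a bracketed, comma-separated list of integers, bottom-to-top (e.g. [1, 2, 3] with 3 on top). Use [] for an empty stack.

Answer: [0, 0, 3, 0, -15]

Derivation:
After 'push 5': [5]
After 'dup': [5, 5]
After 'push 8': [5, 5, 8]
After 'pop': [5, 5]
After 'neg': [5, -5]
After 'swap': [-5, 5]
After 'neg': [-5, -5]
After 'gt': [0]
After 'dup': [0, 0]
After 'swap': [0, 0]
After 'push 3': [0, 0, 3]
After 'pick 1': [0, 0, 3, 0]
After 'push -8': [0, 0, 3, 0, -8]
After 'eq': [0, 0, 3, 0]
After 'pick 3': [0, 0, 3, 0, 0]
After 'push 15': [0, 0, 3, 0, 0, 15]
After 'sub': [0, 0, 3, 0, -15]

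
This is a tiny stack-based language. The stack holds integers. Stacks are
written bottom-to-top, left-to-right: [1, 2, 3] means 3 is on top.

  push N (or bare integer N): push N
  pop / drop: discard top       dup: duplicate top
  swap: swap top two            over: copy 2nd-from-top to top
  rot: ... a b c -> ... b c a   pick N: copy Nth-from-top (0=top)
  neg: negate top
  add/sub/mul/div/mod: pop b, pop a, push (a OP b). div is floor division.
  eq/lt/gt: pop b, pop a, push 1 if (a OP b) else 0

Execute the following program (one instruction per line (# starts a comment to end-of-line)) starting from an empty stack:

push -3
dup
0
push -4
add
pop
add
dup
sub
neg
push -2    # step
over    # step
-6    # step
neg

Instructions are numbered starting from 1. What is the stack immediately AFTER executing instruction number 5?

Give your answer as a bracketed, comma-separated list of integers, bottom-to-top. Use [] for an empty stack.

Step 1 ('push -3'): [-3]
Step 2 ('dup'): [-3, -3]
Step 3 ('0'): [-3, -3, 0]
Step 4 ('push -4'): [-3, -3, 0, -4]
Step 5 ('add'): [-3, -3, -4]

Answer: [-3, -3, -4]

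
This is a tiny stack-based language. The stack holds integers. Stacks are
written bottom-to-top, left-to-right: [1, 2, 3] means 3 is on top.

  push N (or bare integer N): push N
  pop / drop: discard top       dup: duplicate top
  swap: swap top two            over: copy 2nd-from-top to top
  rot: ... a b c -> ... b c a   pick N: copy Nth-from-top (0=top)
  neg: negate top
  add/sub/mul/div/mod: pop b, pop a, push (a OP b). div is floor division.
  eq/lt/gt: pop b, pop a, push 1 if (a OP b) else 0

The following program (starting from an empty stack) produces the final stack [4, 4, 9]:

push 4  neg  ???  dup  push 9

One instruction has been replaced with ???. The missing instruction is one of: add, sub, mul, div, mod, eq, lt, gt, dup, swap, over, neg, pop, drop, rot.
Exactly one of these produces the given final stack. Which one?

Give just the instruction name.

Stack before ???: [-4]
Stack after ???:  [4]
The instruction that transforms [-4] -> [4] is: neg

Answer: neg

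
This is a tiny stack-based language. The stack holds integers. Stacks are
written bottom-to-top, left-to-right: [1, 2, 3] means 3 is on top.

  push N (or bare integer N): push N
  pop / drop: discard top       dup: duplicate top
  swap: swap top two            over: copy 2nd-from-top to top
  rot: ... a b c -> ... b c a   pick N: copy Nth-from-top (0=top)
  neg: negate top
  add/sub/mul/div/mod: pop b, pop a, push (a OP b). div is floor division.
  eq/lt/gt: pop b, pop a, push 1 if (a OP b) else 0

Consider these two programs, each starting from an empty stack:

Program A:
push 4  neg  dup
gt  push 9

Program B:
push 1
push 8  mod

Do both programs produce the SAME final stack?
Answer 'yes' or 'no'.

Answer: no

Derivation:
Program A trace:
  After 'push 4': [4]
  After 'neg': [-4]
  After 'dup': [-4, -4]
  After 'gt': [0]
  After 'push 9': [0, 9]
Program A final stack: [0, 9]

Program B trace:
  After 'push 1': [1]
  After 'push 8': [1, 8]
  After 'mod': [1]
Program B final stack: [1]
Same: no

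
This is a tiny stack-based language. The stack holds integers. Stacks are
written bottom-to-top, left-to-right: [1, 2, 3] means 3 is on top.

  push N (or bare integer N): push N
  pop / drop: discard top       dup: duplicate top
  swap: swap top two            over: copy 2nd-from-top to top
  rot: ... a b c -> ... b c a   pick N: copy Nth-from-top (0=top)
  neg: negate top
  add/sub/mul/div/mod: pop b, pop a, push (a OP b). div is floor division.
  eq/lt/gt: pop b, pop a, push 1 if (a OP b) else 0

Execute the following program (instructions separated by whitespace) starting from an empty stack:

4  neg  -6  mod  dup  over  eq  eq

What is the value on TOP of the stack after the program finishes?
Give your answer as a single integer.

After 'push 4': [4]
After 'neg': [-4]
After 'push -6': [-4, -6]
After 'mod': [-4]
After 'dup': [-4, -4]
After 'over': [-4, -4, -4]
After 'eq': [-4, 1]
After 'eq': [0]

Answer: 0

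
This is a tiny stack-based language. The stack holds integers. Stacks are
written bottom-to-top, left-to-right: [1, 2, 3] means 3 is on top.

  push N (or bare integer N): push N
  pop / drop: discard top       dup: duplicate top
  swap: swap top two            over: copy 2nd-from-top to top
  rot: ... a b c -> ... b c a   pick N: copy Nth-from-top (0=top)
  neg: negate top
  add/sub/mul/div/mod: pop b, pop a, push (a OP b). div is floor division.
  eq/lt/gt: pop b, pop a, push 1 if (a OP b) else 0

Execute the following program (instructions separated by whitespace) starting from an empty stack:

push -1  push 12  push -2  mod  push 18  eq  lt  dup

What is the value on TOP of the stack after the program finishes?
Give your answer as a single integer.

Answer: 1

Derivation:
After 'push -1': [-1]
After 'push 12': [-1, 12]
After 'push -2': [-1, 12, -2]
After 'mod': [-1, 0]
After 'push 18': [-1, 0, 18]
After 'eq': [-1, 0]
After 'lt': [1]
After 'dup': [1, 1]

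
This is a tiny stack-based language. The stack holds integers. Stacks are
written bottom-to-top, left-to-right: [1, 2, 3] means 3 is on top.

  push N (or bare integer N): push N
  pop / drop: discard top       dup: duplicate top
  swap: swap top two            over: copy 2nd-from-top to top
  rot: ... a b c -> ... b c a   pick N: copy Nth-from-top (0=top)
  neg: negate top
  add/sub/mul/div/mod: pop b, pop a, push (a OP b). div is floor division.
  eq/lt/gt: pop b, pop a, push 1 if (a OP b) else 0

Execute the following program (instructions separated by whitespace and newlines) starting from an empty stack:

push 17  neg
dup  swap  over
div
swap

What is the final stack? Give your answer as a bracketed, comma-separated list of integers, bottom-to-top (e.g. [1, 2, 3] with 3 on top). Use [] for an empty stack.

After 'push 17': [17]
After 'neg': [-17]
After 'dup': [-17, -17]
After 'swap': [-17, -17]
After 'over': [-17, -17, -17]
After 'div': [-17, 1]
After 'swap': [1, -17]

Answer: [1, -17]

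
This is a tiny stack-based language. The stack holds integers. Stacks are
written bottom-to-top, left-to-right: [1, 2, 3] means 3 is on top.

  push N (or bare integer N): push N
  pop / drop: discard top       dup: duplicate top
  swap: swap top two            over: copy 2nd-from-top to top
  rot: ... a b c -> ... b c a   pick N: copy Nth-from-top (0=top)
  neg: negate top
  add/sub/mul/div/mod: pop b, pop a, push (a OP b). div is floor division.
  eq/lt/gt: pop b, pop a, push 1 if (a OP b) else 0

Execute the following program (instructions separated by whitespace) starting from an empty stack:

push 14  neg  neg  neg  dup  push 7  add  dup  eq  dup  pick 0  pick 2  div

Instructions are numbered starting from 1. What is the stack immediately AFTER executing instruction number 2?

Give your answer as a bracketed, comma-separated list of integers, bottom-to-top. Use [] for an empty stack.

Answer: [-14]

Derivation:
Step 1 ('push 14'): [14]
Step 2 ('neg'): [-14]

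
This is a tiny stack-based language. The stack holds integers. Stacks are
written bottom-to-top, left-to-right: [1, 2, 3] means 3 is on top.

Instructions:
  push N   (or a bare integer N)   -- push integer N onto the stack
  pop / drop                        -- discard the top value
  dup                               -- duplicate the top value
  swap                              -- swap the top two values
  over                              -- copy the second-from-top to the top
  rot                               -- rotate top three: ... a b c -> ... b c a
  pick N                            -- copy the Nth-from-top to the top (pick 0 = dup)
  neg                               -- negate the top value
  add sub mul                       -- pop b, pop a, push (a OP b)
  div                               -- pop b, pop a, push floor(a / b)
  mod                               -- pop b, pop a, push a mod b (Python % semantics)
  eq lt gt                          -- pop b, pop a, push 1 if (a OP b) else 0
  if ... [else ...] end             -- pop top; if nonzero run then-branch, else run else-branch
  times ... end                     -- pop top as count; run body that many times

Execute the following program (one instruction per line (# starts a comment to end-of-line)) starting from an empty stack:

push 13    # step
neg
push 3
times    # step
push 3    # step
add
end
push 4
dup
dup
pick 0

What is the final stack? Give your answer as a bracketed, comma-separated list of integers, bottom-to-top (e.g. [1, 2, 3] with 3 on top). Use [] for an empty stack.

After 'push 13': [13]
After 'neg': [-13]
After 'push 3': [-13, 3]
After 'times': [-13]
After 'push 3': [-13, 3]
After 'add': [-10]
After 'push 3': [-10, 3]
After 'add': [-7]
After 'push 3': [-7, 3]
After 'add': [-4]
After 'push 4': [-4, 4]
After 'dup': [-4, 4, 4]
After 'dup': [-4, 4, 4, 4]
After 'pick 0': [-4, 4, 4, 4, 4]

Answer: [-4, 4, 4, 4, 4]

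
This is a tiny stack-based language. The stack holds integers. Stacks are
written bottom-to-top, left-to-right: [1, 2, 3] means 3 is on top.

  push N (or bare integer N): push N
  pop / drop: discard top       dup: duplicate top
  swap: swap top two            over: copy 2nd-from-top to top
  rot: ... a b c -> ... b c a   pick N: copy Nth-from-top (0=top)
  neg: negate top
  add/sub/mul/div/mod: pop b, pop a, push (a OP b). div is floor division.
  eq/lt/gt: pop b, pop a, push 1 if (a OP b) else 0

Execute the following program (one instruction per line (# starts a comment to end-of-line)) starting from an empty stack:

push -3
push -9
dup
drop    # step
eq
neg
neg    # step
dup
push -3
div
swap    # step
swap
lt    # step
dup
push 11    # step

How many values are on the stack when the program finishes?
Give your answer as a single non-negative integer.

After 'push -3': stack = [-3] (depth 1)
After 'push -9': stack = [-3, -9] (depth 2)
After 'dup': stack = [-3, -9, -9] (depth 3)
After 'drop': stack = [-3, -9] (depth 2)
After 'eq': stack = [0] (depth 1)
After 'neg': stack = [0] (depth 1)
After 'neg': stack = [0] (depth 1)
After 'dup': stack = [0, 0] (depth 2)
After 'push -3': stack = [0, 0, -3] (depth 3)
After 'div': stack = [0, 0] (depth 2)
After 'swap': stack = [0, 0] (depth 2)
After 'swap': stack = [0, 0] (depth 2)
After 'lt': stack = [0] (depth 1)
After 'dup': stack = [0, 0] (depth 2)
After 'push 11': stack = [0, 0, 11] (depth 3)

Answer: 3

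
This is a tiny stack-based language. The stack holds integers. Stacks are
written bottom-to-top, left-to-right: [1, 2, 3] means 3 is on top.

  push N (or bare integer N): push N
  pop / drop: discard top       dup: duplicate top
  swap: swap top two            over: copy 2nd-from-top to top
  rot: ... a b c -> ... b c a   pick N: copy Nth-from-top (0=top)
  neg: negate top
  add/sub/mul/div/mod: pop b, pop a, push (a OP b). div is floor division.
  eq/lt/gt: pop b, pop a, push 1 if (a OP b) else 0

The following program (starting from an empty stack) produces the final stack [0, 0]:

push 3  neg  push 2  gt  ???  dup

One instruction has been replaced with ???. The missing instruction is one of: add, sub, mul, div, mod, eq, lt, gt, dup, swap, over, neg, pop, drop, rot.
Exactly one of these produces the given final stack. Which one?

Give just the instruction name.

Answer: neg

Derivation:
Stack before ???: [0]
Stack after ???:  [0]
The instruction that transforms [0] -> [0] is: neg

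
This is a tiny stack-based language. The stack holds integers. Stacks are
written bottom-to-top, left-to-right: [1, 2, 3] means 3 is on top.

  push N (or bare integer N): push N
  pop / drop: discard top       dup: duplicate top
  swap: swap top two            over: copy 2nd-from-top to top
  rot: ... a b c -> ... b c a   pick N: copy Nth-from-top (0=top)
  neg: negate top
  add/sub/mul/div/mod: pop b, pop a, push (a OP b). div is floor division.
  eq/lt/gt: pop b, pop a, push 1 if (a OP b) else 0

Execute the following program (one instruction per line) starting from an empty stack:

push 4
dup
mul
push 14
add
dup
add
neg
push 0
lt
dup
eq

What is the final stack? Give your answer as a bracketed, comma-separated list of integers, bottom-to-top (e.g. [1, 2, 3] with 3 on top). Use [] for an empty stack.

After 'push 4': [4]
After 'dup': [4, 4]
After 'mul': [16]
After 'push 14': [16, 14]
After 'add': [30]
After 'dup': [30, 30]
After 'add': [60]
After 'neg': [-60]
After 'push 0': [-60, 0]
After 'lt': [1]
After 'dup': [1, 1]
After 'eq': [1]

Answer: [1]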